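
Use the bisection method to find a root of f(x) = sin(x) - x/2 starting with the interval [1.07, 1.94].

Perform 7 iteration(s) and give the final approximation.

f(x) = sin(x) - x/2
Initial interval: [1.07, 1.94]

Iteration 1:
  c_1 = (1.070000 + 1.940000)/2 = 1.505000
  f(c_1) = f(1.505000) = 0.245336
  f(a) × f(c) ≥ 0, new interval: [1.505000, 1.940000]
Iteration 2:
  c_2 = (1.505000 + 1.940000)/2 = 1.722500
  f(c_2) = f(1.722500) = 0.127265
  f(a) × f(c) ≥ 0, new interval: [1.722500, 1.940000]
Iteration 3:
  c_3 = (1.722500 + 1.940000)/2 = 1.831250
  f(c_3) = f(1.831250) = 0.050648
  f(a) × f(c) ≥ 0, new interval: [1.831250, 1.940000]
Iteration 4:
  c_4 = (1.831250 + 1.940000)/2 = 1.885625
  f(c_4) = f(1.885625) = 0.008037
  f(a) × f(c) ≥ 0, new interval: [1.885625, 1.940000]
Iteration 5:
  c_5 = (1.885625 + 1.940000)/2 = 1.912812
  f(c_5) = f(1.912812) = -0.014326
  f(a) × f(c) < 0, new interval: [1.885625, 1.912812]
Iteration 6:
  c_6 = (1.885625 + 1.912812)/2 = 1.899219
  f(c_6) = f(1.899219) = -0.003057
  f(a) × f(c) < 0, new interval: [1.885625, 1.899219]
Iteration 7:
  c_7 = (1.885625 + 1.899219)/2 = 1.892422
  f(c_7) = f(1.892422) = 0.002512
  f(a) × f(c) ≥ 0, new interval: [1.892422, 1.899219]

After 7 iteration(s), the approximation is c_7 = 1.892422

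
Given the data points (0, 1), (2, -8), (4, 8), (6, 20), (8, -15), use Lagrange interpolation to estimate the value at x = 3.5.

Lagrange interpolation formula:
P(x) = Σ yᵢ × Lᵢ(x)
where Lᵢ(x) = Π_{j≠i} (x - xⱼ)/(xᵢ - xⱼ)

L_0(3.5) = (3.5 - 2)/(0 - 2) × (3.5 - 4)/(0 - 4) × (3.5 - 6)/(0 - 6) × (3.5 - 8)/(0 - 8) = -0.021973
L_1(3.5) = (3.5 - 0)/(2 - 0) × (3.5 - 4)/(2 - 4) × (3.5 - 6)/(2 - 6) × (3.5 - 8)/(2 - 8) = 0.205078
L_2(3.5) = (3.5 - 0)/(4 - 0) × (3.5 - 2)/(4 - 2) × (3.5 - 6)/(4 - 6) × (3.5 - 8)/(4 - 8) = 0.922852
L_3(3.5) = (3.5 - 0)/(6 - 0) × (3.5 - 2)/(6 - 2) × (3.5 - 4)/(6 - 4) × (3.5 - 8)/(6 - 8) = -0.123047
L_4(3.5) = (3.5 - 0)/(8 - 0) × (3.5 - 2)/(8 - 2) × (3.5 - 4)/(8 - 4) × (3.5 - 6)/(8 - 6) = 0.017090

P(3.5) = 1×L_0(3.5) + (-8)×L_1(3.5) + 8×L_2(3.5) + 20×L_3(3.5) + (-15)×L_4(3.5)
P(3.5) = 3.002930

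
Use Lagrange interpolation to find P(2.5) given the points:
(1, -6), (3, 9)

Lagrange interpolation formula:
P(x) = Σ yᵢ × Lᵢ(x)
where Lᵢ(x) = Π_{j≠i} (x - xⱼ)/(xᵢ - xⱼ)

L_0(2.5) = (2.5 - 3)/(1 - 3) = 0.250000
L_1(2.5) = (2.5 - 1)/(3 - 1) = 0.750000

P(2.5) = (-6)×L_0(2.5) + 9×L_1(2.5)
P(2.5) = 5.250000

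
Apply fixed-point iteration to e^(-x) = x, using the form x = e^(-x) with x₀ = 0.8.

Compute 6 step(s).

Equation: e^(-x) = x
Fixed-point form: x = e^(-x)
x₀ = 0.8

x_1 = g(0.800000) = 0.449329
x_2 = g(0.449329) = 0.638056
x_3 = g(0.638056) = 0.528318
x_4 = g(0.528318) = 0.589596
x_5 = g(0.589596) = 0.554551
x_6 = g(0.554551) = 0.574330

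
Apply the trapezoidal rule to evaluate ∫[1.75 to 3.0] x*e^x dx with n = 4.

f(x) = x*e^x
a = 1.75, b = 3.0, n = 4
h = (b - a)/n = 0.312500

Trapezoidal rule: (h/2)[f(x₀) + 2f(x₁) + 2f(x₂) + ... + f(xₙ)]

x_0 = 1.7500, f(x_0) = 10.070555, coefficient = 1
x_1 = 2.0625, f(x_1) = 16.222819, coefficient = 2
x_2 = 2.3750, f(x_2) = 25.533656, coefficient = 2
x_3 = 2.6875, f(x_3) = 39.492524, coefficient = 2
x_4 = 3.0000, f(x_4) = 60.256611, coefficient = 1

I ≈ (0.312500/2) × 232.825165 = 36.378932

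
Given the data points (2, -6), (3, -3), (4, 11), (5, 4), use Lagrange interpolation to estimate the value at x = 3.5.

Lagrange interpolation formula:
P(x) = Σ yᵢ × Lᵢ(x)
where Lᵢ(x) = Π_{j≠i} (x - xⱼ)/(xᵢ - xⱼ)

L_0(3.5) = (3.5 - 3)/(2 - 3) × (3.5 - 4)/(2 - 4) × (3.5 - 5)/(2 - 5) = -0.062500
L_1(3.5) = (3.5 - 2)/(3 - 2) × (3.5 - 4)/(3 - 4) × (3.5 - 5)/(3 - 5) = 0.562500
L_2(3.5) = (3.5 - 2)/(4 - 2) × (3.5 - 3)/(4 - 3) × (3.5 - 5)/(4 - 5) = 0.562500
L_3(3.5) = (3.5 - 2)/(5 - 2) × (3.5 - 3)/(5 - 3) × (3.5 - 4)/(5 - 4) = -0.062500

P(3.5) = (-6)×L_0(3.5) + (-3)×L_1(3.5) + 11×L_2(3.5) + 4×L_3(3.5)
P(3.5) = 4.625000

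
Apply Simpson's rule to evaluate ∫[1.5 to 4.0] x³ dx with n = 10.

f(x) = x³
a = 1.5, b = 4.0, n = 10
h = (b - a)/n = 0.250000

Simpson's rule: (h/3)[f(x₀) + 4f(x₁) + 2f(x₂) + ... + f(xₙ)]

x_0 = 1.5000, f(x_0) = 3.375000, coefficient = 1
x_1 = 1.7500, f(x_1) = 5.359375, coefficient = 4
x_2 = 2.0000, f(x_2) = 8.000000, coefficient = 2
x_3 = 2.2500, f(x_3) = 11.390625, coefficient = 4
x_4 = 2.5000, f(x_4) = 15.625000, coefficient = 2
x_5 = 2.7500, f(x_5) = 20.796875, coefficient = 4
x_6 = 3.0000, f(x_6) = 27.000000, coefficient = 2
x_7 = 3.2500, f(x_7) = 34.328125, coefficient = 4
x_8 = 3.5000, f(x_8) = 42.875000, coefficient = 2
x_9 = 3.7500, f(x_9) = 52.734375, coefficient = 4
x_10 = 4.0000, f(x_10) = 64.000000, coefficient = 1

I ≈ (0.250000/3) × 752.812500 = 62.734375
Exact value: 62.734375
Error: 0.000000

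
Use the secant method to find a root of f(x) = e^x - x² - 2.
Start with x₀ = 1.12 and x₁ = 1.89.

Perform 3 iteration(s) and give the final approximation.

f(x) = e^x - x² - 2
x₀ = 1.12, x₁ = 1.89

Secant formula: x_{n+1} = x_n - f(x_n)(x_n - x_{n-1})/(f(x_n) - f(x_{n-1}))

Iteration 1:
  f(1.120000) = -0.189546
  f(1.890000) = 1.047269
  x_2 = 1.890000 - 1.047269×(1.890000 - 1.120000)/(1.047269 - (-0.189546))
       = 1.238005
Iteration 2:
  f(1.890000) = 1.047269
  f(1.238005) = -0.083930
  x_3 = 1.238005 - (-0.083930)×(1.238005 - 1.890000)/(-0.083930 - 1.047269)
       = 1.286380
Iteration 3:
  f(1.238005) = -0.083930
  f(1.286380) = -0.035114
  x_4 = 1.286380 - (-0.035114)×(1.286380 - 1.238005)/(-0.035114 - (-0.083930))
       = 1.321177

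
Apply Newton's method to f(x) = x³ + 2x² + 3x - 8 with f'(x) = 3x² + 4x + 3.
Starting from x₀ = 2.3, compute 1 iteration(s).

f(x) = x³ + 2x² + 3x - 8
f'(x) = 3x² + 4x + 3
x₀ = 2.3

Newton-Raphson formula: x_{n+1} = x_n - f(x_n)/f'(x_n)

Iteration 1:
  f(2.300000) = 21.647000
  f'(2.300000) = 28.070000
  x_1 = 2.300000 - 21.647000/28.070000 = 1.528821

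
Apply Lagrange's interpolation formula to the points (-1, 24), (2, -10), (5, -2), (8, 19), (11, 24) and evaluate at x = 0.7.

Lagrange interpolation formula:
P(x) = Σ yᵢ × Lᵢ(x)
where Lᵢ(x) = Π_{j≠i} (x - xⱼ)/(xᵢ - xⱼ)

L_0(0.7) = (0.7 - 2)/(-1 - 2) × (0.7 - 5)/(-1 - 5) × (0.7 - 8)/(-1 - 8) × (0.7 - 11)/(-1 - 11) = 0.216210
L_1(0.7) = (0.7 - (-1))/(2 - (-1)) × (0.7 - 5)/(2 - 5) × (0.7 - 8)/(2 - 8) × (0.7 - 11)/(2 - 11) = 1.130944
L_2(0.7) = (0.7 - (-1))/(5 - (-1)) × (0.7 - 2)/(5 - 2) × (0.7 - 8)/(5 - 8) × (0.7 - 11)/(5 - 11) = -0.512870
L_3(0.7) = (0.7 - (-1))/(8 - (-1)) × (0.7 - 2)/(8 - 2) × (0.7 - 5)/(8 - 5) × (0.7 - 11)/(8 - 11) = 0.201401
L_4(0.7) = (0.7 - (-1))/(11 - (-1)) × (0.7 - 2)/(11 - 2) × (0.7 - 5)/(11 - 5) × (0.7 - 8)/(11 - 8) = -0.035685

P(0.7) = 24×L_0(0.7) + (-10)×L_1(0.7) + (-2)×L_2(0.7) + 19×L_3(0.7) + 24×L_4(0.7)
P(0.7) = -2.124488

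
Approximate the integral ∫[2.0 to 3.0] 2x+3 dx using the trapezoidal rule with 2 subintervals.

f(x) = 2x+3
a = 2.0, b = 3.0, n = 2
h = (b - a)/n = 0.500000

Trapezoidal rule: (h/2)[f(x₀) + 2f(x₁) + 2f(x₂) + ... + f(xₙ)]

x_0 = 2.0000, f(x_0) = 7.000000, coefficient = 1
x_1 = 2.5000, f(x_1) = 8.000000, coefficient = 2
x_2 = 3.0000, f(x_2) = 9.000000, coefficient = 1

I ≈ (0.500000/2) × 32.000000 = 8.000000
Exact value: 8.000000
Error: 0.000000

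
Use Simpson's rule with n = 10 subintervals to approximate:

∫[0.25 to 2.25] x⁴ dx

f(x) = x⁴
a = 0.25, b = 2.25, n = 10
h = (b - a)/n = 0.200000

Simpson's rule: (h/3)[f(x₀) + 4f(x₁) + 2f(x₂) + ... + f(xₙ)]

x_0 = 0.2500, f(x_0) = 0.003906, coefficient = 1
x_1 = 0.4500, f(x_1) = 0.041006, coefficient = 4
x_2 = 0.6500, f(x_2) = 0.178506, coefficient = 2
x_3 = 0.8500, f(x_3) = 0.522006, coefficient = 4
x_4 = 1.0500, f(x_4) = 1.215506, coefficient = 2
x_5 = 1.2500, f(x_5) = 2.441406, coefficient = 4
x_6 = 1.4500, f(x_6) = 4.420506, coefficient = 2
x_7 = 1.6500, f(x_7) = 7.412006, coefficient = 4
x_8 = 1.8500, f(x_8) = 11.713506, coefficient = 2
x_9 = 2.0500, f(x_9) = 17.661006, coefficient = 4
x_10 = 2.2500, f(x_10) = 25.628906, coefficient = 1

I ≈ (0.200000/3) × 172.998587 = 11.533239
Exact value: 11.532812
Error: 0.000427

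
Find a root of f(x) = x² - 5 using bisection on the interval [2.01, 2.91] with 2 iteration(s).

f(x) = x² - 5
Initial interval: [2.01, 2.91]

Iteration 1:
  c_1 = (2.010000 + 2.910000)/2 = 2.460000
  f(c_1) = f(2.460000) = 1.051600
  f(a) × f(c) < 0, new interval: [2.010000, 2.460000]
Iteration 2:
  c_2 = (2.010000 + 2.460000)/2 = 2.235000
  f(c_2) = f(2.235000) = -0.004775
  f(a) × f(c) ≥ 0, new interval: [2.235000, 2.460000]

After 2 iteration(s), the approximation is c_2 = 2.235000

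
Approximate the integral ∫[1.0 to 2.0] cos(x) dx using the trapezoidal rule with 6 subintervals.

f(x) = cos(x)
a = 1.0, b = 2.0, n = 6
h = (b - a)/n = 0.166667

Trapezoidal rule: (h/2)[f(x₀) + 2f(x₁) + 2f(x₂) + ... + f(xₙ)]

x_0 = 1.0000, f(x_0) = 0.540302, coefficient = 1
x_1 = 1.1667, f(x_1) = 0.393219, coefficient = 2
x_2 = 1.3333, f(x_2) = 0.235238, coefficient = 2
x_3 = 1.5000, f(x_3) = 0.070737, coefficient = 2
x_4 = 1.6667, f(x_4) = -0.095724, coefficient = 2
x_5 = 1.8333, f(x_5) = -0.259531, coefficient = 2
x_6 = 2.0000, f(x_6) = -0.416147, coefficient = 1

I ≈ (0.166667/2) × 0.812032 = 0.067669
Exact value: 0.067826
Error: 0.000157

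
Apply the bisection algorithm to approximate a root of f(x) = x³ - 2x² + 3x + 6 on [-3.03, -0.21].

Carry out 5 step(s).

f(x) = x³ - 2x² + 3x + 6
Initial interval: [-3.03, -0.21]

Iteration 1:
  c_1 = (-3.030000 + (-0.210000))/2 = -1.620000
  f(c_1) = f(-1.620000) = -8.360328
  f(a) × f(c) ≥ 0, new interval: [-1.620000, -0.210000]
Iteration 2:
  c_2 = (-1.620000 + (-0.210000))/2 = -0.915000
  f(c_2) = f(-0.915000) = 0.814489
  f(a) × f(c) < 0, new interval: [-1.620000, -0.915000]
Iteration 3:
  c_3 = (-1.620000 + (-0.915000))/2 = -1.267500
  f(c_3) = f(-1.267500) = -3.051923
  f(a) × f(c) ≥ 0, new interval: [-1.267500, -0.915000]
Iteration 4:
  c_4 = (-1.267500 + (-0.915000))/2 = -1.091250
  f(c_4) = f(-1.091250) = -0.954893
  f(a) × f(c) ≥ 0, new interval: [-1.091250, -0.915000]
Iteration 5:
  c_5 = (-1.091250 + (-0.915000))/2 = -1.003125
  f(c_5) = f(-1.003125) = -0.031299
  f(a) × f(c) ≥ 0, new interval: [-1.003125, -0.915000]

After 5 iteration(s), the approximation is c_5 = -1.003125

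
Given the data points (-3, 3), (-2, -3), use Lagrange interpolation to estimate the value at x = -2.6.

Lagrange interpolation formula:
P(x) = Σ yᵢ × Lᵢ(x)
where Lᵢ(x) = Π_{j≠i} (x - xⱼ)/(xᵢ - xⱼ)

L_0(-2.6) = (-2.6 - (-2))/(-3 - (-2)) = 0.600000
L_1(-2.6) = (-2.6 - (-3))/(-2 - (-3)) = 0.400000

P(-2.6) = 3×L_0(-2.6) + (-3)×L_1(-2.6)
P(-2.6) = 0.600000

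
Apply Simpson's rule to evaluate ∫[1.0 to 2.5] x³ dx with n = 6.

f(x) = x³
a = 1.0, b = 2.5, n = 6
h = (b - a)/n = 0.250000

Simpson's rule: (h/3)[f(x₀) + 4f(x₁) + 2f(x₂) + ... + f(xₙ)]

x_0 = 1.0000, f(x_0) = 1.000000, coefficient = 1
x_1 = 1.2500, f(x_1) = 1.953125, coefficient = 4
x_2 = 1.5000, f(x_2) = 3.375000, coefficient = 2
x_3 = 1.7500, f(x_3) = 5.359375, coefficient = 4
x_4 = 2.0000, f(x_4) = 8.000000, coefficient = 2
x_5 = 2.2500, f(x_5) = 11.390625, coefficient = 4
x_6 = 2.5000, f(x_6) = 15.625000, coefficient = 1

I ≈ (0.250000/3) × 114.187500 = 9.515625
Exact value: 9.515625
Error: 0.000000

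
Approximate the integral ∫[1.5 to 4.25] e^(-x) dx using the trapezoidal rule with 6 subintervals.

f(x) = e^(-x)
a = 1.5, b = 4.25, n = 6
h = (b - a)/n = 0.458333

Trapezoidal rule: (h/2)[f(x₀) + 2f(x₁) + 2f(x₂) + ... + f(xₙ)]

x_0 = 1.5000, f(x_0) = 0.223130, coefficient = 1
x_1 = 1.9583, f(x_1) = 0.141093, coefficient = 2
x_2 = 2.4167, f(x_2) = 0.089219, coefficient = 2
x_3 = 2.8750, f(x_3) = 0.056416, coefficient = 2
x_4 = 3.3333, f(x_4) = 0.035674, coefficient = 2
x_5 = 3.7917, f(x_5) = 0.022558, coefficient = 2
x_6 = 4.2500, f(x_6) = 0.014264, coefficient = 1

I ≈ (0.458333/2) × 0.927314 = 0.212510
Exact value: 0.208866
Error: 0.003644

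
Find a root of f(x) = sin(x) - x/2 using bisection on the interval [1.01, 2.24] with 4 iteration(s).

f(x) = sin(x) - x/2
Initial interval: [1.01, 2.24]

Iteration 1:
  c_1 = (1.010000 + 2.240000)/2 = 1.625000
  f(c_1) = f(1.625000) = 0.186031
  f(a) × f(c) ≥ 0, new interval: [1.625000, 2.240000]
Iteration 2:
  c_2 = (1.625000 + 2.240000)/2 = 1.932500
  f(c_2) = f(1.932500) = -0.030955
  f(a) × f(c) < 0, new interval: [1.625000, 1.932500]
Iteration 3:
  c_3 = (1.625000 + 1.932500)/2 = 1.778750
  f(c_3) = f(1.778750) = 0.089080
  f(a) × f(c) ≥ 0, new interval: [1.778750, 1.932500]
Iteration 4:
  c_4 = (1.778750 + 1.932500)/2 = 1.855625
  f(c_4) = f(1.855625) = 0.031897
  f(a) × f(c) ≥ 0, new interval: [1.855625, 1.932500]

After 4 iteration(s), the approximation is c_4 = 1.855625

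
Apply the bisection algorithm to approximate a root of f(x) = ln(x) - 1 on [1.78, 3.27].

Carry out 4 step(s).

f(x) = ln(x) - 1
Initial interval: [1.78, 3.27]

Iteration 1:
  c_1 = (1.780000 + 3.270000)/2 = 2.525000
  f(c_1) = f(2.525000) = -0.073759
  f(a) × f(c) ≥ 0, new interval: [2.525000, 3.270000]
Iteration 2:
  c_2 = (2.525000 + 3.270000)/2 = 2.897500
  f(c_2) = f(2.897500) = 0.063848
  f(a) × f(c) < 0, new interval: [2.525000, 2.897500]
Iteration 3:
  c_3 = (2.525000 + 2.897500)/2 = 2.711250
  f(c_3) = f(2.711250) = -0.002590
  f(a) × f(c) ≥ 0, new interval: [2.711250, 2.897500]
Iteration 4:
  c_4 = (2.711250 + 2.897500)/2 = 2.804375
  f(c_4) = f(2.804375) = 0.031181
  f(a) × f(c) < 0, new interval: [2.711250, 2.804375]

After 4 iteration(s), the approximation is c_4 = 2.804375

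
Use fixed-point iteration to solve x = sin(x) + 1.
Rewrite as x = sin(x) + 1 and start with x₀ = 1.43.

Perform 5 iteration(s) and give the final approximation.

Equation: x = sin(x) + 1
Fixed-point form: x = sin(x) + 1
x₀ = 1.43

x_1 = g(1.430000) = 1.990105
x_2 = g(1.990105) = 1.913371
x_3 = g(1.913371) = 1.941893
x_4 = g(1.941893) = 1.931930
x_5 = g(1.931930) = 1.935497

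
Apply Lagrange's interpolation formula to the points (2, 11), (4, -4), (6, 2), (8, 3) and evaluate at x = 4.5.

Lagrange interpolation formula:
P(x) = Σ yᵢ × Lᵢ(x)
where Lᵢ(x) = Π_{j≠i} (x - xⱼ)/(xᵢ - xⱼ)

L_0(4.5) = (4.5 - 4)/(2 - 4) × (4.5 - 6)/(2 - 6) × (4.5 - 8)/(2 - 8) = -0.054688
L_1(4.5) = (4.5 - 2)/(4 - 2) × (4.5 - 6)/(4 - 6) × (4.5 - 8)/(4 - 8) = 0.820312
L_2(4.5) = (4.5 - 2)/(6 - 2) × (4.5 - 4)/(6 - 4) × (4.5 - 8)/(6 - 8) = 0.273438
L_3(4.5) = (4.5 - 2)/(8 - 2) × (4.5 - 4)/(8 - 4) × (4.5 - 6)/(8 - 6) = -0.039062

P(4.5) = 11×L_0(4.5) + (-4)×L_1(4.5) + 2×L_2(4.5) + 3×L_3(4.5)
P(4.5) = -3.453125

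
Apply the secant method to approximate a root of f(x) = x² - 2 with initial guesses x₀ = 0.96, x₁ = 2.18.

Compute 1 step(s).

f(x) = x² - 2
x₀ = 0.96, x₁ = 2.18

Secant formula: x_{n+1} = x_n - f(x_n)(x_n - x_{n-1})/(f(x_n) - f(x_{n-1}))

Iteration 1:
  f(0.960000) = -1.078400
  f(2.180000) = 2.752400
  x_2 = 2.180000 - 2.752400×(2.180000 - 0.960000)/(2.752400 - (-1.078400))
       = 1.303439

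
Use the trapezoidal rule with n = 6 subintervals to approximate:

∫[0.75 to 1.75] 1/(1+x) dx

f(x) = 1/(1+x)
a = 0.75, b = 1.75, n = 6
h = (b - a)/n = 0.166667

Trapezoidal rule: (h/2)[f(x₀) + 2f(x₁) + 2f(x₂) + ... + f(xₙ)]

x_0 = 0.7500, f(x_0) = 0.571429, coefficient = 1
x_1 = 0.9167, f(x_1) = 0.521739, coefficient = 2
x_2 = 1.0833, f(x_2) = 0.480000, coefficient = 2
x_3 = 1.2500, f(x_3) = 0.444444, coefficient = 2
x_4 = 1.4167, f(x_4) = 0.413793, coefficient = 2
x_5 = 1.5833, f(x_5) = 0.387097, coefficient = 2
x_6 = 1.7500, f(x_6) = 0.363636, coefficient = 1

I ≈ (0.166667/2) × 5.429212 = 0.452434
Exact value: 0.451985
Error: 0.000449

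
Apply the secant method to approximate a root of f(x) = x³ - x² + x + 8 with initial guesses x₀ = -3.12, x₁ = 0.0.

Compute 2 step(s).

f(x) = x³ - x² + x + 8
x₀ = -3.12, x₁ = 0.0

Secant formula: x_{n+1} = x_n - f(x_n)(x_n - x_{n-1})/(f(x_n) - f(x_{n-1}))

Iteration 1:
  f(-3.120000) = -35.225728
  f(0.000000) = 8.000000
  x_2 = 0.000000 - 8.000000×(0.000000 - (-3.120000))/(8.000000 - (-35.225728))
       = -0.577434
Iteration 2:
  f(0.000000) = 8.000000
  f(-0.577434) = 6.896603
  x_3 = -0.577434 - 6.896603×(-0.577434 - 0.000000)/(6.896603 - 8.000000)
       = -4.186588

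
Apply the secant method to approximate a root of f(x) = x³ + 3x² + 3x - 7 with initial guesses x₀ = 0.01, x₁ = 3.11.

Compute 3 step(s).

f(x) = x³ + 3x² + 3x - 7
x₀ = 0.01, x₁ = 3.11

Secant formula: x_{n+1} = x_n - f(x_n)(x_n - x_{n-1})/(f(x_n) - f(x_{n-1}))

Iteration 1:
  f(0.010000) = -6.969699
  f(3.110000) = 61.426531
  x_2 = 3.110000 - 61.426531×(3.110000 - 0.010000)/(61.426531 - (-6.969699))
       = 0.325896
Iteration 2:
  f(3.110000) = 61.426531
  f(0.325896) = -5.669077
  x_3 = 0.325896 - (-5.669077)×(0.325896 - 3.110000)/(-5.669077 - 61.426531)
       = 0.561132
Iteration 3:
  f(0.325896) = -5.669077
  f(0.561132) = -4.195317
  x_4 = 0.561132 - (-4.195317)×(0.561132 - 0.325896)/(-4.195317 - (-5.669077))
       = 1.230772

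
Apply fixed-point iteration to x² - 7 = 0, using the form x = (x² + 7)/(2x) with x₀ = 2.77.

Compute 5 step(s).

Equation: x² - 7 = 0
Fixed-point form: x = (x² + 7)/(2x)
x₀ = 2.77

x_1 = g(2.770000) = 2.648538
x_2 = g(2.648538) = 2.645753
x_3 = g(2.645753) = 2.645751
x_4 = g(2.645751) = 2.645751
x_5 = g(2.645751) = 2.645751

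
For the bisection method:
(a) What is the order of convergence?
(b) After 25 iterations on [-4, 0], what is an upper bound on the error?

(a) Bisection has linear (order 1) convergence; the error is halved each step.

(b) Error bound = (b-a)/2^n = (0 - (-4))/2^{25}
    = 4/2^{25}

(a) 1 (linear); (b) error ≤ 1.19e-07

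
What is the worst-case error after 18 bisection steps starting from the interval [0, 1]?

Bisection error bound: |error| ≤ (b-a)/2^n
|error| ≤ (1 - 0)/2^18 = 1/2^18
|error| ≤ 0.0000038147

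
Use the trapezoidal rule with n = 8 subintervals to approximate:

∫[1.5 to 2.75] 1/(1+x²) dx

f(x) = 1/(1+x²)
a = 1.5, b = 2.75, n = 8
h = (b - a)/n = 0.156250

Trapezoidal rule: (h/2)[f(x₀) + 2f(x₁) + 2f(x₂) + ... + f(xₙ)]

x_0 = 1.5000, f(x_0) = 0.307692, coefficient = 1
x_1 = 1.6562, f(x_1) = 0.267154, coefficient = 2
x_2 = 1.8125, f(x_2) = 0.233364, coefficient = 2
x_3 = 1.9688, f(x_3) = 0.205087, coefficient = 2
x_4 = 2.1250, f(x_4) = 0.181303, coefficient = 2
x_5 = 2.2812, f(x_5) = 0.161184, coefficient = 2
x_6 = 2.4375, f(x_6) = 0.144063, coefficient = 2
x_7 = 2.5938, f(x_7) = 0.129407, coefficient = 2
x_8 = 2.7500, f(x_8) = 0.116788, coefficient = 1

I ≈ (0.156250/2) × 3.067604 = 0.239657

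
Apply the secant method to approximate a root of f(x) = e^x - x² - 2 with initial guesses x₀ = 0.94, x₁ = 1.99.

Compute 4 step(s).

f(x) = e^x - x² - 2
x₀ = 0.94, x₁ = 1.99

Secant formula: x_{n+1} = x_n - f(x_n)(x_n - x_{n-1})/(f(x_n) - f(x_{n-1}))

Iteration 1:
  f(0.940000) = -0.323619
  f(1.990000) = 1.355434
  x_2 = 1.990000 - 1.355434×(1.990000 - 0.940000)/(1.355434 - (-0.323619))
       = 1.142376
Iteration 2:
  f(1.990000) = 1.355434
  f(1.142376) = -0.170817
  x_3 = 1.142376 - (-0.170817)×(1.142376 - 1.990000)/(-0.170817 - 1.355434)
       = 1.237241
Iteration 3:
  f(1.142376) = -0.170817
  f(1.237241) = -0.084673
  x_4 = 1.237241 - (-0.084673)×(1.237241 - 1.142376)/(-0.084673 - (-0.170817))
       = 1.330486
Iteration 4:
  f(1.237241) = -0.084673
  f(1.330486) = 0.012688
  x_5 = 1.330486 - 0.012688×(1.330486 - 1.237241)/(0.012688 - (-0.084673))
       = 1.318334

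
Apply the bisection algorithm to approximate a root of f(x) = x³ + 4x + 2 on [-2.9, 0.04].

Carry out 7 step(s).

f(x) = x³ + 4x + 2
Initial interval: [-2.9, 0.04]

Iteration 1:
  c_1 = (-2.900000 + 0.040000)/2 = -1.430000
  f(c_1) = f(-1.430000) = -6.644207
  f(a) × f(c) ≥ 0, new interval: [-1.430000, 0.040000]
Iteration 2:
  c_2 = (-1.430000 + 0.040000)/2 = -0.695000
  f(c_2) = f(-0.695000) = -1.115702
  f(a) × f(c) ≥ 0, new interval: [-0.695000, 0.040000]
Iteration 3:
  c_3 = (-0.695000 + 0.040000)/2 = -0.327500
  f(c_3) = f(-0.327500) = 0.654874
  f(a) × f(c) < 0, new interval: [-0.695000, -0.327500]
Iteration 4:
  c_4 = (-0.695000 + (-0.327500))/2 = -0.511250
  f(c_4) = f(-0.511250) = -0.178629
  f(a) × f(c) ≥ 0, new interval: [-0.511250, -0.327500]
Iteration 5:
  c_5 = (-0.511250 + (-0.327500))/2 = -0.419375
  f(c_5) = f(-0.419375) = 0.248742
  f(a) × f(c) < 0, new interval: [-0.511250, -0.419375]
Iteration 6:
  c_6 = (-0.511250 + (-0.419375))/2 = -0.465312
  f(c_6) = f(-0.465312) = 0.038003
  f(a) × f(c) < 0, new interval: [-0.511250, -0.465312]
Iteration 7:
  c_7 = (-0.511250 + (-0.465312))/2 = -0.488281
  f(c_7) = f(-0.488281) = -0.069540
  f(a) × f(c) ≥ 0, new interval: [-0.488281, -0.465312]

After 7 iteration(s), the approximation is c_7 = -0.488281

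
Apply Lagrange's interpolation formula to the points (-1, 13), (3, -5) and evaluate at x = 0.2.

Lagrange interpolation formula:
P(x) = Σ yᵢ × Lᵢ(x)
where Lᵢ(x) = Π_{j≠i} (x - xⱼ)/(xᵢ - xⱼ)

L_0(0.2) = (0.2 - 3)/(-1 - 3) = 0.700000
L_1(0.2) = (0.2 - (-1))/(3 - (-1)) = 0.300000

P(0.2) = 13×L_0(0.2) + (-5)×L_1(0.2)
P(0.2) = 7.600000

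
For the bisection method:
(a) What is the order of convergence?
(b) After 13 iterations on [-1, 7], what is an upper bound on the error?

(a) Bisection has linear (order 1) convergence; the error is halved each step.

(b) Error bound = (b-a)/2^n = (7 - (-1))/2^{13}
    = 8/2^{13}

(a) 1 (linear); (b) error ≤ 9.77e-04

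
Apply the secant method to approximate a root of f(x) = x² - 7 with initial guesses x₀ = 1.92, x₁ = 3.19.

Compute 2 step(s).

f(x) = x² - 7
x₀ = 1.92, x₁ = 3.19

Secant formula: x_{n+1} = x_n - f(x_n)(x_n - x_{n-1})/(f(x_n) - f(x_{n-1}))

Iteration 1:
  f(1.920000) = -3.313600
  f(3.190000) = 3.176100
  x_2 = 3.190000 - 3.176100×(3.190000 - 1.920000)/(3.176100 - (-3.313600))
       = 2.568454
Iteration 2:
  f(3.190000) = 3.176100
  f(2.568454) = -0.403044
  x_3 = 2.568454 - (-0.403044)×(2.568454 - 3.190000)/(-0.403044 - 3.176100)
       = 2.638446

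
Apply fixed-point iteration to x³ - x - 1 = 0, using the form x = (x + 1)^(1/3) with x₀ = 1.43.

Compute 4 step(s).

Equation: x³ - x - 1 = 0
Fixed-point form: x = (x + 1)^(1/3)
x₀ = 1.43

x_1 = g(1.430000) = 1.344421
x_2 = g(1.344421) = 1.328450
x_3 = g(1.328450) = 1.325426
x_4 = g(1.325426) = 1.324853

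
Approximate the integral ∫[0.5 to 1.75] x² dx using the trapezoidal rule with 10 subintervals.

f(x) = x²
a = 0.5, b = 1.75, n = 10
h = (b - a)/n = 0.125000

Trapezoidal rule: (h/2)[f(x₀) + 2f(x₁) + 2f(x₂) + ... + f(xₙ)]

x_0 = 0.5000, f(x_0) = 0.250000, coefficient = 1
x_1 = 0.6250, f(x_1) = 0.390625, coefficient = 2
x_2 = 0.7500, f(x_2) = 0.562500, coefficient = 2
x_3 = 0.8750, f(x_3) = 0.765625, coefficient = 2
x_4 = 1.0000, f(x_4) = 1.000000, coefficient = 2
x_5 = 1.1250, f(x_5) = 1.265625, coefficient = 2
x_6 = 1.2500, f(x_6) = 1.562500, coefficient = 2
x_7 = 1.3750, f(x_7) = 1.890625, coefficient = 2
x_8 = 1.5000, f(x_8) = 2.250000, coefficient = 2
x_9 = 1.6250, f(x_9) = 2.640625, coefficient = 2
x_10 = 1.7500, f(x_10) = 3.062500, coefficient = 1

I ≈ (0.125000/2) × 27.968750 = 1.748047
Exact value: 1.744792
Error: 0.003255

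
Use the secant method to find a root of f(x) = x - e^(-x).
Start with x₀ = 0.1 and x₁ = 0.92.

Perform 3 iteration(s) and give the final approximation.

f(x) = x - e^(-x)
x₀ = 0.1, x₁ = 0.92

Secant formula: x_{n+1} = x_n - f(x_n)(x_n - x_{n-1})/(f(x_n) - f(x_{n-1}))

Iteration 1:
  f(0.100000) = -0.804837
  f(0.920000) = 0.521481
  x_2 = 0.920000 - 0.521481×(0.920000 - 0.100000)/(0.521481 - (-0.804837))
       = 0.597593
Iteration 2:
  f(0.920000) = 0.521481
  f(0.597593) = 0.047459
  x_3 = 0.597593 - 0.047459×(0.597593 - 0.920000)/(0.047459 - 0.521481)
       = 0.565314
Iteration 3:
  f(0.597593) = 0.047459
  f(0.565314) = -0.002868
  x_4 = 0.565314 - (-0.002868)×(0.565314 - 0.597593)/(-0.002868 - 0.047459)
       = 0.567153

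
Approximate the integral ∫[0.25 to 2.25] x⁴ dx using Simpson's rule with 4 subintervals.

f(x) = x⁴
a = 0.25, b = 2.25, n = 4
h = (b - a)/n = 0.500000

Simpson's rule: (h/3)[f(x₀) + 4f(x₁) + 2f(x₂) + ... + f(xₙ)]

x_0 = 0.2500, f(x_0) = 0.003906, coefficient = 1
x_1 = 0.7500, f(x_1) = 0.316406, coefficient = 4
x_2 = 1.2500, f(x_2) = 2.441406, coefficient = 2
x_3 = 1.7500, f(x_3) = 9.378906, coefficient = 4
x_4 = 2.2500, f(x_4) = 25.628906, coefficient = 1

I ≈ (0.500000/3) × 69.296875 = 11.549479
Exact value: 11.532812
Error: 0.016667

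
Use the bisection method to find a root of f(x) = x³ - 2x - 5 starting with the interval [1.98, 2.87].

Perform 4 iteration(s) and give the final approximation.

f(x) = x³ - 2x - 5
Initial interval: [1.98, 2.87]

Iteration 1:
  c_1 = (1.980000 + 2.870000)/2 = 2.425000
  f(c_1) = f(2.425000) = 4.410516
  f(a) × f(c) < 0, new interval: [1.980000, 2.425000]
Iteration 2:
  c_2 = (1.980000 + 2.425000)/2 = 2.202500
  f(c_2) = f(2.202500) = 1.279341
  f(a) × f(c) < 0, new interval: [1.980000, 2.202500]
Iteration 3:
  c_3 = (1.980000 + 2.202500)/2 = 2.091250
  f(c_3) = f(2.091250) = -0.036781
  f(a) × f(c) ≥ 0, new interval: [2.091250, 2.202500]
Iteration 4:
  c_4 = (2.091250 + 2.202500)/2 = 2.146875
  f(c_4) = f(2.146875) = 0.601352
  f(a) × f(c) < 0, new interval: [2.091250, 2.146875]

After 4 iteration(s), the approximation is c_4 = 2.146875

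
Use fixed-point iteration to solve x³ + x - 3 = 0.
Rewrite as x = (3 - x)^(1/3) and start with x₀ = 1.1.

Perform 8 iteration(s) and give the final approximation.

Equation: x³ + x - 3 = 0
Fixed-point form: x = (3 - x)^(1/3)
x₀ = 1.1

x_1 = g(1.100000) = 1.238562
x_2 = g(1.238562) = 1.207691
x_3 = g(1.207691) = 1.214705
x_4 = g(1.214705) = 1.213119
x_5 = g(1.213119) = 1.213478
x_6 = g(1.213478) = 1.213397
x_7 = g(1.213397) = 1.213415
x_8 = g(1.213415) = 1.213411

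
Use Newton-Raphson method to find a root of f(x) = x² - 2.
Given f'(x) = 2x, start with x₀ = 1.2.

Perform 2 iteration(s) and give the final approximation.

f(x) = x² - 2
f'(x) = 2x
x₀ = 1.2

Newton-Raphson formula: x_{n+1} = x_n - f(x_n)/f'(x_n)

Iteration 1:
  f(1.200000) = -0.560000
  f'(1.200000) = 2.400000
  x_1 = 1.200000 - (-0.560000)/2.400000 = 1.433333
Iteration 2:
  f(1.433333) = 0.054444
  f'(1.433333) = 2.866667
  x_2 = 1.433333 - 0.054444/2.866667 = 1.414341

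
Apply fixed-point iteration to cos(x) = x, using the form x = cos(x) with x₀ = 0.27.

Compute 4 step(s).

Equation: cos(x) = x
Fixed-point form: x = cos(x)
x₀ = 0.27

x_1 = g(0.270000) = 0.963771
x_2 = g(0.963771) = 0.570427
x_3 = g(0.570427) = 0.841671
x_4 = g(0.841671) = 0.666218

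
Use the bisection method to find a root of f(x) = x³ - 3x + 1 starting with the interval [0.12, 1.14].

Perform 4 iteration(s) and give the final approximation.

f(x) = x³ - 3x + 1
Initial interval: [0.12, 1.14]

Iteration 1:
  c_1 = (0.120000 + 1.140000)/2 = 0.630000
  f(c_1) = f(0.630000) = -0.639953
  f(a) × f(c) < 0, new interval: [0.120000, 0.630000]
Iteration 2:
  c_2 = (0.120000 + 0.630000)/2 = 0.375000
  f(c_2) = f(0.375000) = -0.072266
  f(a) × f(c) < 0, new interval: [0.120000, 0.375000]
Iteration 3:
  c_3 = (0.120000 + 0.375000)/2 = 0.247500
  f(c_3) = f(0.247500) = 0.272661
  f(a) × f(c) ≥ 0, new interval: [0.247500, 0.375000]
Iteration 4:
  c_4 = (0.247500 + 0.375000)/2 = 0.311250
  f(c_4) = f(0.311250) = 0.096403
  f(a) × f(c) ≥ 0, new interval: [0.311250, 0.375000]

After 4 iteration(s), the approximation is c_4 = 0.311250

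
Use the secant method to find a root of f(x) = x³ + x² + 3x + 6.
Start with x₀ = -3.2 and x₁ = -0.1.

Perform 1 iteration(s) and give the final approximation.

f(x) = x³ + x² + 3x + 6
x₀ = -3.2, x₁ = -0.1

Secant formula: x_{n+1} = x_n - f(x_n)(x_n - x_{n-1})/(f(x_n) - f(x_{n-1}))

Iteration 1:
  f(-3.200000) = -26.128000
  f(-0.100000) = 5.709000
  x_2 = -0.100000 - 5.709000×(-0.100000 - (-3.200000))/(5.709000 - (-26.128000))
       = -0.655891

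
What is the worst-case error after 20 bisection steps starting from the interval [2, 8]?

Bisection error bound: |error| ≤ (b-a)/2^n
|error| ≤ (8 - 2)/2^20 = 6/2^20
|error| ≤ 0.0000057220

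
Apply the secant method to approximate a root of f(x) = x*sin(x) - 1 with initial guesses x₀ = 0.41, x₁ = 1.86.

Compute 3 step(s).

f(x) = x*sin(x) - 1
x₀ = 0.41, x₁ = 1.86

Secant formula: x_{n+1} = x_n - f(x_n)(x_n - x_{n-1})/(f(x_n) - f(x_{n-1}))

Iteration 1:
  f(0.410000) = -0.836570
  f(1.860000) = 0.782757
  x_2 = 1.860000 - 0.782757×(1.860000 - 0.410000)/(0.782757 - (-0.836570))
       = 1.159093
Iteration 2:
  f(1.860000) = 0.782757
  f(1.159093) = 0.062240
  x_3 = 1.159093 - 0.062240×(1.159093 - 1.860000)/(0.062240 - 0.782757)
       = 1.098547
Iteration 3:
  f(1.159093) = 0.062240
  f(1.098547) = -0.021692
  x_4 = 1.098547 - (-0.021692)×(1.098547 - 1.159093)/(-0.021692 - 0.062240)
       = 1.114195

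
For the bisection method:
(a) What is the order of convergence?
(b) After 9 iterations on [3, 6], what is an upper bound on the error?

(a) Bisection has linear (order 1) convergence; the error is halved each step.

(b) Error bound = (b-a)/2^n = (6 - 3)/2^{9}
    = 3/2^{9}

(a) 1 (linear); (b) error ≤ 5.86e-03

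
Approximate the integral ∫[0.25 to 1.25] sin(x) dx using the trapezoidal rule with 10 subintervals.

f(x) = sin(x)
a = 0.25, b = 1.25, n = 10
h = (b - a)/n = 0.100000

Trapezoidal rule: (h/2)[f(x₀) + 2f(x₁) + 2f(x₂) + ... + f(xₙ)]

x_0 = 0.2500, f(x_0) = 0.247404, coefficient = 1
x_1 = 0.3500, f(x_1) = 0.342898, coefficient = 2
x_2 = 0.4500, f(x_2) = 0.434966, coefficient = 2
x_3 = 0.5500, f(x_3) = 0.522687, coefficient = 2
x_4 = 0.6500, f(x_4) = 0.605186, coefficient = 2
x_5 = 0.7500, f(x_5) = 0.681639, coefficient = 2
x_6 = 0.8500, f(x_6) = 0.751280, coefficient = 2
x_7 = 0.9500, f(x_7) = 0.813416, coefficient = 2
x_8 = 1.0500, f(x_8) = 0.867423, coefficient = 2
x_9 = 1.1500, f(x_9) = 0.912764, coefficient = 2
x_10 = 1.2500, f(x_10) = 0.948985, coefficient = 1

I ≈ (0.100000/2) × 13.060906 = 0.653045
Exact value: 0.653590
Error: 0.000545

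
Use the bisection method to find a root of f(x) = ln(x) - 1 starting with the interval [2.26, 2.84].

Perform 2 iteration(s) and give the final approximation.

f(x) = ln(x) - 1
Initial interval: [2.26, 2.84]

Iteration 1:
  c_1 = (2.260000 + 2.840000)/2 = 2.550000
  f(c_1) = f(2.550000) = -0.063907
  f(a) × f(c) ≥ 0, new interval: [2.550000, 2.840000]
Iteration 2:
  c_2 = (2.550000 + 2.840000)/2 = 2.695000
  f(c_2) = f(2.695000) = -0.008602
  f(a) × f(c) ≥ 0, new interval: [2.695000, 2.840000]

After 2 iteration(s), the approximation is c_2 = 2.695000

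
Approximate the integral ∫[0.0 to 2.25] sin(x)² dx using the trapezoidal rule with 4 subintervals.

f(x) = sin(x)²
a = 0.0, b = 2.25, n = 4
h = (b - a)/n = 0.562500

Trapezoidal rule: (h/2)[f(x₀) + 2f(x₁) + 2f(x₂) + ... + f(xₙ)]

x_0 = 0.0000, f(x_0) = 0.000000, coefficient = 1
x_1 = 0.5625, f(x_1) = 0.284412, coefficient = 2
x_2 = 1.1250, f(x_2) = 0.814087, coefficient = 2
x_3 = 1.6875, f(x_3) = 0.986442, coefficient = 2
x_4 = 2.2500, f(x_4) = 0.605398, coefficient = 1

I ≈ (0.562500/2) × 4.775279 = 1.343047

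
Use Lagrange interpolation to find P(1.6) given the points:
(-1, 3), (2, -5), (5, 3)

Lagrange interpolation formula:
P(x) = Σ yᵢ × Lᵢ(x)
where Lᵢ(x) = Π_{j≠i} (x - xⱼ)/(xᵢ - xⱼ)

L_0(1.6) = (1.6 - 2)/(-1 - 2) × (1.6 - 5)/(-1 - 5) = 0.075556
L_1(1.6) = (1.6 - (-1))/(2 - (-1)) × (1.6 - 5)/(2 - 5) = 0.982222
L_2(1.6) = (1.6 - (-1))/(5 - (-1)) × (1.6 - 2)/(5 - 2) = -0.057778

P(1.6) = 3×L_0(1.6) + (-5)×L_1(1.6) + 3×L_2(1.6)
P(1.6) = -4.857778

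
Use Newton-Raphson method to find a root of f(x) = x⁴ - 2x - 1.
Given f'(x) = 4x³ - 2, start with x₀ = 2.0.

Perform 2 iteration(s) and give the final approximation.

f(x) = x⁴ - 2x - 1
f'(x) = 4x³ - 2
x₀ = 2.0

Newton-Raphson formula: x_{n+1} = x_n - f(x_n)/f'(x_n)

Iteration 1:
  f(2.000000) = 11.000000
  f'(2.000000) = 30.000000
  x_1 = 2.000000 - 11.000000/30.000000 = 1.633333
Iteration 2:
  f(1.633333) = 2.850372
  f'(1.633333) = 15.429481
  x_2 = 1.633333 - 2.850372/15.429481 = 1.448598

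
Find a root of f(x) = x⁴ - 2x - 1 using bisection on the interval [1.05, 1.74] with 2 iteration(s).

f(x) = x⁴ - 2x - 1
Initial interval: [1.05, 1.74]

Iteration 1:
  c_1 = (1.050000 + 1.740000)/2 = 1.395000
  f(c_1) = f(1.395000) = -0.002987
  f(a) × f(c) ≥ 0, new interval: [1.395000, 1.740000]
Iteration 2:
  c_2 = (1.395000 + 1.740000)/2 = 1.567500
  f(c_2) = f(1.567500) = 1.902125
  f(a) × f(c) < 0, new interval: [1.395000, 1.567500]

After 2 iteration(s), the approximation is c_2 = 1.567500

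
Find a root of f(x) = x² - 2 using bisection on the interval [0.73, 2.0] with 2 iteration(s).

f(x) = x² - 2
Initial interval: [0.73, 2.0]

Iteration 1:
  c_1 = (0.730000 + 2.000000)/2 = 1.365000
  f(c_1) = f(1.365000) = -0.136775
  f(a) × f(c) ≥ 0, new interval: [1.365000, 2.000000]
Iteration 2:
  c_2 = (1.365000 + 2.000000)/2 = 1.682500
  f(c_2) = f(1.682500) = 0.830806
  f(a) × f(c) < 0, new interval: [1.365000, 1.682500]

After 2 iteration(s), the approximation is c_2 = 1.682500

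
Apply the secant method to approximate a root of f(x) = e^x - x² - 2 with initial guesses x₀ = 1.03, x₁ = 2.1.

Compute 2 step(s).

f(x) = e^x - x² - 2
x₀ = 1.03, x₁ = 2.1

Secant formula: x_{n+1} = x_n - f(x_n)(x_n - x_{n-1})/(f(x_n) - f(x_{n-1}))

Iteration 1:
  f(1.030000) = -0.259834
  f(2.100000) = 1.756170
  x_2 = 2.100000 - 1.756170×(2.100000 - 1.030000)/(1.756170 - (-0.259834))
       = 1.167908
Iteration 2:
  f(2.100000) = 1.756170
  f(1.167908) = -0.148750
  x_3 = 1.167908 - (-0.148750)×(1.167908 - 2.100000)/(-0.148750 - 1.756170)
       = 1.240692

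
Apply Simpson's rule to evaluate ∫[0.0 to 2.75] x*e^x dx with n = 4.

f(x) = x*e^x
a = 0.0, b = 2.75, n = 4
h = (b - a)/n = 0.687500

Simpson's rule: (h/3)[f(x₀) + 4f(x₁) + 2f(x₂) + ... + f(xₙ)]

x_0 = 0.0000, f(x_0) = 0.000000, coefficient = 1
x_1 = 0.6875, f(x_1) = 1.367257, coefficient = 4
x_2 = 1.3750, f(x_2) = 5.438230, coefficient = 2
x_3 = 2.0625, f(x_3) = 16.222819, coefficient = 4
x_4 = 2.7500, f(x_4) = 43.017238, coefficient = 1

I ≈ (0.687500/3) × 124.254003 = 28.474876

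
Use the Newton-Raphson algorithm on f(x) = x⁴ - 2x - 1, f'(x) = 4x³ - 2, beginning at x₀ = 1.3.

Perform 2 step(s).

f(x) = x⁴ - 2x - 1
f'(x) = 4x³ - 2
x₀ = 1.3

Newton-Raphson formula: x_{n+1} = x_n - f(x_n)/f'(x_n)

Iteration 1:
  f(1.300000) = -0.743900
  f'(1.300000) = 6.788000
  x_1 = 1.300000 - (-0.743900)/6.788000 = 1.409590
Iteration 2:
  f(1.409590) = 0.128771
  f'(1.409590) = 9.203116
  x_2 = 1.409590 - 0.128771/9.203116 = 1.395598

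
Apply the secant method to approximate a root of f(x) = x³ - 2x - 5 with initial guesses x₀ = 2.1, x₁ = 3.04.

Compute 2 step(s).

f(x) = x³ - 2x - 5
x₀ = 2.1, x₁ = 3.04

Secant formula: x_{n+1} = x_n - f(x_n)(x_n - x_{n-1})/(f(x_n) - f(x_{n-1}))

Iteration 1:
  f(2.100000) = 0.061000
  f(3.040000) = 17.014464
  x_2 = 3.040000 - 17.014464×(3.040000 - 2.100000)/(17.014464 - 0.061000)
       = 2.096618
Iteration 2:
  f(3.040000) = 17.014464
  f(2.096618) = 0.023090
  x_3 = 2.096618 - 0.023090×(2.096618 - 3.040000)/(0.023090 - 17.014464)
       = 2.095336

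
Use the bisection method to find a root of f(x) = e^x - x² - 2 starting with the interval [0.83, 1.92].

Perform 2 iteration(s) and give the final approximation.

f(x) = e^x - x² - 2
Initial interval: [0.83, 1.92]

Iteration 1:
  c_1 = (0.830000 + 1.920000)/2 = 1.375000
  f(c_1) = f(1.375000) = 0.064452
  f(a) × f(c) < 0, new interval: [0.830000, 1.375000]
Iteration 2:
  c_2 = (0.830000 + 1.375000)/2 = 1.102500
  f(c_2) = f(1.102500) = -0.203820
  f(a) × f(c) ≥ 0, new interval: [1.102500, 1.375000]

After 2 iteration(s), the approximation is c_2 = 1.102500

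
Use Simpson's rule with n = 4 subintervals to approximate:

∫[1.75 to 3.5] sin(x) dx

f(x) = sin(x)
a = 1.75, b = 3.5, n = 4
h = (b - a)/n = 0.437500

Simpson's rule: (h/3)[f(x₀) + 4f(x₁) + 2f(x₂) + ... + f(xₙ)]

x_0 = 1.7500, f(x_0) = 0.983986, coefficient = 1
x_1 = 2.1875, f(x_1) = 0.815789, coefficient = 4
x_2 = 2.6250, f(x_2) = 0.493920, coefficient = 2
x_3 = 3.0625, f(x_3) = 0.079010, coefficient = 4
x_4 = 3.5000, f(x_4) = -0.350783, coefficient = 1

I ≈ (0.437500/3) × 5.200241 = 0.758369
Exact value: 0.758211
Error: 0.000158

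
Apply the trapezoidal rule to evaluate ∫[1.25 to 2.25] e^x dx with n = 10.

f(x) = e^x
a = 1.25, b = 2.25, n = 10
h = (b - a)/n = 0.100000

Trapezoidal rule: (h/2)[f(x₀) + 2f(x₁) + 2f(x₂) + ... + f(xₙ)]

x_0 = 1.2500, f(x_0) = 3.490343, coefficient = 1
x_1 = 1.3500, f(x_1) = 3.857426, coefficient = 2
x_2 = 1.4500, f(x_2) = 4.263115, coefficient = 2
x_3 = 1.5500, f(x_3) = 4.711470, coefficient = 2
x_4 = 1.6500, f(x_4) = 5.206980, coefficient = 2
x_5 = 1.7500, f(x_5) = 5.754603, coefficient = 2
x_6 = 1.8500, f(x_6) = 6.359820, coefficient = 2
x_7 = 1.9500, f(x_7) = 7.028688, coefficient = 2
x_8 = 2.0500, f(x_8) = 7.767901, coefficient = 2
x_9 = 2.1500, f(x_9) = 8.584858, coefficient = 2
x_10 = 2.2500, f(x_10) = 9.487736, coefficient = 1

I ≈ (0.100000/2) × 120.047797 = 6.002390
Exact value: 5.997393
Error: 0.004997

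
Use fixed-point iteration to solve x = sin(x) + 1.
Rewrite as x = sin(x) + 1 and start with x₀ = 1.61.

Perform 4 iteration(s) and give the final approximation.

Equation: x = sin(x) + 1
Fixed-point form: x = sin(x) + 1
x₀ = 1.61

x_1 = g(1.610000) = 1.999232
x_2 = g(1.999232) = 1.909617
x_3 = g(1.909617) = 1.943147
x_4 = g(1.943147) = 1.931475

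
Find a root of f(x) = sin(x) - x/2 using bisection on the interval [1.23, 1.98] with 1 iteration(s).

f(x) = sin(x) - x/2
Initial interval: [1.23, 1.98]

Iteration 1:
  c_1 = (1.230000 + 1.980000)/2 = 1.605000
  f(c_1) = f(1.605000) = 0.196915
  f(a) × f(c) ≥ 0, new interval: [1.605000, 1.980000]

After 1 iteration(s), the approximation is c_1 = 1.605000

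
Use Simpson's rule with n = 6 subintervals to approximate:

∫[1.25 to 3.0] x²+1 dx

f(x) = x²+1
a = 1.25, b = 3.0, n = 6
h = (b - a)/n = 0.291667

Simpson's rule: (h/3)[f(x₀) + 4f(x₁) + 2f(x₂) + ... + f(xₙ)]

x_0 = 1.2500, f(x_0) = 2.562500, coefficient = 1
x_1 = 1.5417, f(x_1) = 3.376736, coefficient = 4
x_2 = 1.8333, f(x_2) = 4.361111, coefficient = 2
x_3 = 2.1250, f(x_3) = 5.515625, coefficient = 4
x_4 = 2.4167, f(x_4) = 6.840278, coefficient = 2
x_5 = 2.7083, f(x_5) = 8.335069, coefficient = 4
x_6 = 3.0000, f(x_6) = 10.000000, coefficient = 1

I ≈ (0.291667/3) × 103.875000 = 10.098958
Exact value: 10.098958
Error: 0.000000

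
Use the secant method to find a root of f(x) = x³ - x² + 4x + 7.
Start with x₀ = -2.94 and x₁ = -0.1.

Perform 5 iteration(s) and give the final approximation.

f(x) = x³ - x² + 4x + 7
x₀ = -2.94, x₁ = -0.1

Secant formula: x_{n+1} = x_n - f(x_n)(x_n - x_{n-1})/(f(x_n) - f(x_{n-1}))

Iteration 1:
  f(-2.940000) = -38.815784
  f(-0.100000) = 6.589000
  x_2 = -0.100000 - 6.589000×(-0.100000 - (-2.940000))/(6.589000 - (-38.815784))
       = -0.512132
Iteration 2:
  f(-0.100000) = 6.589000
  f(-0.512132) = 4.554872
  x_3 = -0.512132 - 4.554872×(-0.512132 - (-0.100000))/(4.554872 - 6.589000)
       = -1.434988
Iteration 3:
  f(-0.512132) = 4.554872
  f(-1.434988) = -3.754059
  x_4 = -1.434988 - (-3.754059)×(-1.434988 - (-0.512132))/(-3.754059 - 4.554872)
       = -1.018032
Iteration 4:
  f(-1.434988) = -3.754059
  f(-1.018032) = 0.836402
  x_5 = -1.018032 - 0.836402×(-1.018032 - (-1.434988))/(0.836402 - (-3.754059))
       = -1.094004
Iteration 5:
  f(-1.018032) = 0.836402
  f(-1.094004) = 0.117791
  x_6 = -1.094004 - 0.117791×(-1.094004 - (-1.018032))/(0.117791 - 0.836402)
       = -1.106456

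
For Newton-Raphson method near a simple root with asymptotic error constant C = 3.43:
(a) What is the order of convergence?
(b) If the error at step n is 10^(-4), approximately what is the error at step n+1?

(a) Newton-Raphson has quadratic (order 2) convergence near simple roots.
    This means |e_{n+1}| ≈ C|e_n|².

(b) With |e_n| = 10^(-4) and C = 3.43:
    |e_{n+1}| ≈ 3.43 × (10^(-4))² = 3.43 × 10^(-8)

(a) 2 (quadratic); (b) |e_{n+1}| ≈ 3.430e-08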